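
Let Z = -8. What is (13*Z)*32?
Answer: -3328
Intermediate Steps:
(13*Z)*32 = (13*(-8))*32 = -104*32 = -3328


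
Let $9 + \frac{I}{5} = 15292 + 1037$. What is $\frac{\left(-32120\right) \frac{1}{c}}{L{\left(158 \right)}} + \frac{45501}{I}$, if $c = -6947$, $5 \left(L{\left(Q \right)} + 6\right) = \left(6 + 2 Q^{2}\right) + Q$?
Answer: $\frac{2639579204619}{4729817710400} \approx 0.55807$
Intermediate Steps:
$L{\left(Q \right)} = - \frac{24}{5} + \frac{Q}{5} + \frac{2 Q^{2}}{5}$ ($L{\left(Q \right)} = -6 + \frac{\left(6 + 2 Q^{2}\right) + Q}{5} = -6 + \frac{6 + Q + 2 Q^{2}}{5} = -6 + \left(\frac{6}{5} + \frac{Q}{5} + \frac{2 Q^{2}}{5}\right) = - \frac{24}{5} + \frac{Q}{5} + \frac{2 Q^{2}}{5}$)
$I = 81600$ ($I = -45 + 5 \left(15292 + 1037\right) = -45 + 5 \cdot 16329 = -45 + 81645 = 81600$)
$\frac{\left(-32120\right) \frac{1}{c}}{L{\left(158 \right)}} + \frac{45501}{I} = \frac{\left(-32120\right) \frac{1}{-6947}}{- \frac{24}{5} + \frac{1}{5} \cdot 158 + \frac{2 \cdot 158^{2}}{5}} + \frac{45501}{81600} = \frac{\left(-32120\right) \left(- \frac{1}{6947}\right)}{- \frac{24}{5} + \frac{158}{5} + \frac{2}{5} \cdot 24964} + 45501 \cdot \frac{1}{81600} = \frac{32120}{6947 \left(- \frac{24}{5} + \frac{158}{5} + \frac{49928}{5}\right)} + \frac{15167}{27200} = \frac{32120}{6947 \cdot \frac{50062}{5}} + \frac{15167}{27200} = \frac{32120}{6947} \cdot \frac{5}{50062} + \frac{15167}{27200} = \frac{80300}{173890357} + \frac{15167}{27200} = \frac{2639579204619}{4729817710400}$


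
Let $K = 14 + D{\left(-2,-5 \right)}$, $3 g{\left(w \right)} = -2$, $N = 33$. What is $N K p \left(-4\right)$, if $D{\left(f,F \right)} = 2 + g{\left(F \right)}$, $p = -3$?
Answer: $6072$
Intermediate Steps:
$g{\left(w \right)} = - \frac{2}{3}$ ($g{\left(w \right)} = \frac{1}{3} \left(-2\right) = - \frac{2}{3}$)
$D{\left(f,F \right)} = \frac{4}{3}$ ($D{\left(f,F \right)} = 2 - \frac{2}{3} = \frac{4}{3}$)
$K = \frac{46}{3}$ ($K = 14 + \frac{4}{3} = \frac{46}{3} \approx 15.333$)
$N K p \left(-4\right) = 33 \cdot \frac{46}{3} \left(\left(-3\right) \left(-4\right)\right) = 506 \cdot 12 = 6072$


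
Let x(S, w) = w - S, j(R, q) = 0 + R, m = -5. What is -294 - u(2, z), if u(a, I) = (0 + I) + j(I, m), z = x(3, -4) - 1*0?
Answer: -280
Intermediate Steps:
j(R, q) = R
z = -7 (z = (-4 - 1*3) - 1*0 = (-4 - 3) + 0 = -7 + 0 = -7)
u(a, I) = 2*I (u(a, I) = (0 + I) + I = I + I = 2*I)
-294 - u(2, z) = -294 - 2*(-7) = -294 - 1*(-14) = -294 + 14 = -280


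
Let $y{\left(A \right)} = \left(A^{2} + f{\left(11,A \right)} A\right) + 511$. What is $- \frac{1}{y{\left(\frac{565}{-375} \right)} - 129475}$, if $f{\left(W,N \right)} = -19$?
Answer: $\frac{5625}{725248706} \approx 7.756 \cdot 10^{-6}$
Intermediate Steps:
$y{\left(A \right)} = 511 + A^{2} - 19 A$ ($y{\left(A \right)} = \left(A^{2} - 19 A\right) + 511 = 511 + A^{2} - 19 A$)
$- \frac{1}{y{\left(\frac{565}{-375} \right)} - 129475} = - \frac{1}{\left(511 + \left(\frac{565}{-375}\right)^{2} - 19 \frac{565}{-375}\right) - 129475} = - \frac{1}{\left(511 + \left(565 \left(- \frac{1}{375}\right)\right)^{2} - 19 \cdot 565 \left(- \frac{1}{375}\right)\right) - 129475} = - \frac{1}{\left(511 + \left(- \frac{113}{75}\right)^{2} - - \frac{2147}{75}\right) - 129475} = - \frac{1}{\left(511 + \frac{12769}{5625} + \frac{2147}{75}\right) - 129475} = - \frac{1}{\frac{3048169}{5625} - 129475} = - \frac{1}{- \frac{725248706}{5625}} = \left(-1\right) \left(- \frac{5625}{725248706}\right) = \frac{5625}{725248706}$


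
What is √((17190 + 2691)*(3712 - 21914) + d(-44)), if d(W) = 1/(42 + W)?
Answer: 5*I*√57899834/2 ≈ 19023.0*I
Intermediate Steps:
√((17190 + 2691)*(3712 - 21914) + d(-44)) = √((17190 + 2691)*(3712 - 21914) + 1/(42 - 44)) = √(19881*(-18202) + 1/(-2)) = √(-361873962 - ½) = √(-723747925/2) = 5*I*√57899834/2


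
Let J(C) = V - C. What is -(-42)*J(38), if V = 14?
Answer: -1008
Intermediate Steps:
J(C) = 14 - C
-(-42)*J(38) = -(-42)*(14 - 1*38) = -(-42)*(14 - 38) = -(-42)*(-24) = -1*1008 = -1008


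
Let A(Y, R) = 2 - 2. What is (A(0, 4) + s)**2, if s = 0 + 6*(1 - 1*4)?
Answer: 324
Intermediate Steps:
A(Y, R) = 0
s = -18 (s = 0 + 6*(1 - 4) = 0 + 6*(-3) = 0 - 18 = -18)
(A(0, 4) + s)**2 = (0 - 18)**2 = (-18)**2 = 324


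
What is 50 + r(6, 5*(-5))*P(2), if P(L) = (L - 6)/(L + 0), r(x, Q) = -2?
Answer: 54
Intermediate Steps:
P(L) = (-6 + L)/L
50 + r(6, 5*(-5))*P(2) = 50 - 2*(-6 + 2)/2 = 50 - (-4) = 50 - 2*(-2) = 50 + 4 = 54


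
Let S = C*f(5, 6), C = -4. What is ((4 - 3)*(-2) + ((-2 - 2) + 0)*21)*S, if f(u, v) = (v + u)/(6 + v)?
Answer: 946/3 ≈ 315.33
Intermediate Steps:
f(u, v) = (u + v)/(6 + v)
S = -11/3 (S = -4*(5 + 6)/(6 + 6) = -4*11/12 = -11/3 ≈ -3.6667)
((4 - 3)*(-2) + ((-2 - 2) + 0)*21)*S = ((4 - 3)*(-2) + ((-2 - 2) + 0)*21)*(-11/3) = (1*(-2) + (-4 + 0)*21)*(-11/3) = (-2 - 4*21)*(-11/3) = (-2 - 84)*(-11/3) = -86*(-11/3) = 946/3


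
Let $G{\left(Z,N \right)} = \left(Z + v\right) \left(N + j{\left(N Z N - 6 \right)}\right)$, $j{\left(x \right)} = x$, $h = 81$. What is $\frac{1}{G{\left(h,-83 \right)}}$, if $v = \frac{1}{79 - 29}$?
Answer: $\frac{5}{226013392} \approx 2.2123 \cdot 10^{-8}$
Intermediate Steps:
$v = \frac{1}{50} \approx 0.02$
$G{\left(Z,N \right)} = \left(\frac{1}{50} + Z\right) \left(-6 + N + Z N^{2}\right)$ ($G{\left(Z,N \right)} = \left(Z + \frac{1}{50}\right) \left(N + \left(N Z N - 6\right)\right) = \left(\frac{1}{50} + Z\right) \left(N + \left(Z N^{2} - 6\right)\right) = \left(\frac{1}{50} + Z\right) \left(N + \left(-6 + Z N^{2}\right)\right) = \left(\frac{1}{50} + Z\right) \left(-6 + N + Z N^{2}\right)$)
$\frac{1}{G{\left(h,-83 \right)}} = \frac{1}{- \frac{3}{25} + \frac{1}{50} \left(-83\right) - 6723 + 81 \left(-6 + 81 \left(-83\right)^{2}\right) + \frac{1}{50} \cdot 81 \left(-83\right)^{2}} = \frac{1}{- \frac{3}{25} - \frac{83}{50} - 6723 + 81 \left(-6 + 81 \cdot 6889\right) + \frac{1}{50} \cdot 81 \cdot 6889} = \frac{1}{- \frac{3}{25} - \frac{83}{50} - 6723 + 81 \left(-6 + 558009\right) + \frac{558009}{50}} = \frac{1}{- \frac{3}{25} - \frac{83}{50} - 6723 + 81 \cdot 558003 + \frac{558009}{50}} = \frac{1}{- \frac{3}{25} - \frac{83}{50} - 6723 + 45198243 + \frac{558009}{50}} = \frac{1}{\frac{226013392}{5}} = \frac{5}{226013392}$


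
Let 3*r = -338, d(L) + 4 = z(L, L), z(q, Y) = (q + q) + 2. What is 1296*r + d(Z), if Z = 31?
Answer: -145956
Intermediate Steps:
z(q, Y) = 2 + 2*q (z(q, Y) = 2*q + 2 = 2 + 2*q)
d(L) = -2 + 2*L (d(L) = -4 + (2 + 2*L) = -2 + 2*L)
r = -338/3 (r = (⅓)*(-338) = -338/3 ≈ -112.67)
1296*r + d(Z) = 1296*(-338/3) + (-2 + 2*31) = -146016 + (-2 + 62) = -146016 + 60 = -145956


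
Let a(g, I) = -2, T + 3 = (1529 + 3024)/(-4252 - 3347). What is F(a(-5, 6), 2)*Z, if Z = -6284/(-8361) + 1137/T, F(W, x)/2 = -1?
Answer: 72067699343/114336675 ≈ 630.31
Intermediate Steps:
T = -27350/7599 (T = -3 + (1529 + 3024)/(-4252 - 3347) = -3 + 4553/(-7599) = -3 + 4553*(-1/7599) = -3 - 4553/7599 = -27350/7599 ≈ -3.5992)
F(W, x) = -2 (F(W, x) = 2*(-1) = -2)
Z = -72067699343/228673350 (Z = -6284/(-8361) + 1137/(-27350/7599) = -6284*(-1/8361) + 1137*(-7599/27350) = 6284/8361 - 8640063/27350 = -72067699343/228673350 ≈ -315.16)
F(a(-5, 6), 2)*Z = -2*(-72067699343/228673350) = 72067699343/114336675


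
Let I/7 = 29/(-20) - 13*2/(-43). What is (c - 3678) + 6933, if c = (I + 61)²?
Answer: 4651409641/739600 ≈ 6289.1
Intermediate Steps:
I = -5089/860 (I = 7*(29/(-20) - 13*2/(-43)) = 7*(29*(-1/20) - 26*(-1/43)) = 7*(-29/20 + 26/43) = 7*(-727/860) = -5089/860 ≈ -5.9174)
c = 2244011641/739600 (c = (-5089/860 + 61)² = (47371/860)² = 2244011641/739600 ≈ 3034.1)
(c - 3678) + 6933 = (2244011641/739600 - 3678) + 6933 = -476237159/739600 + 6933 = 4651409641/739600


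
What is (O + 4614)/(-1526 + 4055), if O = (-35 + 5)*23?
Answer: 436/281 ≈ 1.5516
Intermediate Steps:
O = -690 (O = -30*23 = -690)
(O + 4614)/(-1526 + 4055) = (-690 + 4614)/(-1526 + 4055) = 3924/2529 = 3924*(1/2529) = 436/281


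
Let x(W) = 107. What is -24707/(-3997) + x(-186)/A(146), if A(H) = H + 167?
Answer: 8160970/1251061 ≈ 6.5232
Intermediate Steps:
A(H) = 167 + H
-24707/(-3997) + x(-186)/A(146) = -24707/(-3997) + 107/(167 + 146) = -24707*(-1/3997) + 107/313 = 24707/3997 + 107*(1/313) = 24707/3997 + 107/313 = 8160970/1251061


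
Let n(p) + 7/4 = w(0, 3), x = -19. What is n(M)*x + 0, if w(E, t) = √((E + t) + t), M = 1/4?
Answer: 133/4 - 19*√6 ≈ -13.290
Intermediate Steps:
M = ¼ ≈ 0.25000
w(E, t) = √(E + 2*t)
n(p) = -7/4 + √6 (n(p) = -7/4 + √(0 + 2*3) = -7/4 + √(0 + 6) = -7/4 + √6)
n(M)*x + 0 = (-7/4 + √6)*(-19) + 0 = (133/4 - 19*√6) + 0 = 133/4 - 19*√6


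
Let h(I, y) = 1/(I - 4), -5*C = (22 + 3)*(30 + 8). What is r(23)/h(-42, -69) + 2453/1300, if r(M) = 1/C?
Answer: 52587/24700 ≈ 2.1290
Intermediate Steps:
C = -190 (C = -(22 + 3)*(30 + 8)/5 = -5*38 = -⅕*950 = -190)
r(M) = -1/190 (r(M) = 1/(-190) = -1/190)
h(I, y) = 1/(-4 + I)
r(23)/h(-42, -69) + 2453/1300 = -1/(190*(1/(-4 - 42))) + 2453/1300 = -1/(190*(1/(-46))) + 2453*(1/1300) = -1/(190*(-1/46)) + 2453/1300 = -1/190*(-46) + 2453/1300 = 23/95 + 2453/1300 = 52587/24700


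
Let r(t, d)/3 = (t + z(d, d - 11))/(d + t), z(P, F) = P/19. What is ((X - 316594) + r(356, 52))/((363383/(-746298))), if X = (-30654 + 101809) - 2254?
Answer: 59706815490126/117372709 ≈ 5.0869e+5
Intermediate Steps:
z(P, F) = P/19 (z(P, F) = P*(1/19) = P/19)
X = 68901 (X = 71155 - 2254 = 68901)
r(t, d) = 3*(t + d/19)/(d + t) (r(t, d) = 3*((t + d/19)/(d + t)) = 3*(t + d/19)/(d + t))
((X - 316594) + r(356, 52))/((363383/(-746298))) = ((68901 - 316594) + (3*356 + (3/19)*52)/(52 + 356))/((363383/(-746298))) = (-247693 + (1068 + 156/19)/408)/((363383*(-1/746298))) = (-247693 + (1/408)*(20448/19))/(-363383/746298) = (-247693 + 852/323)*(-746298/363383) = -80003987/323*(-746298/363383) = 59706815490126/117372709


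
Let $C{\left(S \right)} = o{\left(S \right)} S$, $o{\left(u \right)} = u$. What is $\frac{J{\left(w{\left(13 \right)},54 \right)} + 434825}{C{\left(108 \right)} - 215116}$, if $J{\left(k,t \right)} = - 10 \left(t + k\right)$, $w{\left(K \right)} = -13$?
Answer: $- \frac{434415}{203452} \approx -2.1352$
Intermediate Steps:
$J{\left(k,t \right)} = - 10 k - 10 t$ ($J{\left(k,t \right)} = - 10 \left(k + t\right) = - 10 k - 10 t$)
$C{\left(S \right)} = S^{2}$ ($C{\left(S \right)} = S S = S^{2}$)
$\frac{J{\left(w{\left(13 \right)},54 \right)} + 434825}{C{\left(108 \right)} - 215116} = \frac{\left(\left(-10\right) \left(-13\right) - 540\right) + 434825}{108^{2} - 215116} = \frac{\left(130 - 540\right) + 434825}{11664 - 215116} = \frac{-410 + 434825}{-203452} = 434415 \left(- \frac{1}{203452}\right) = - \frac{434415}{203452}$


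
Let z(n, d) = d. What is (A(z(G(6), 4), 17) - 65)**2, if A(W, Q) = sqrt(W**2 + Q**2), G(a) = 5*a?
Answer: (65 - sqrt(305))**2 ≈ 2259.6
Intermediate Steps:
A(W, Q) = sqrt(Q**2 + W**2)
(A(z(G(6), 4), 17) - 65)**2 = (sqrt(17**2 + 4**2) - 65)**2 = (sqrt(289 + 16) - 65)**2 = (sqrt(305) - 65)**2 = (-65 + sqrt(305))**2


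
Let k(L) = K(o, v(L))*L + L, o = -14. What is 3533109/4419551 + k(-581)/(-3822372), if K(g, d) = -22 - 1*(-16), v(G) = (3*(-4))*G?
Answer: 13492018118893/16893167994972 ≈ 0.79867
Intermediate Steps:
v(G) = -12*G
K(g, d) = -6 (K(g, d) = -22 + 16 = -6)
k(L) = -5*L (k(L) = -6*L + L = -5*L)
3533109/4419551 + k(-581)/(-3822372) = 3533109/4419551 - 5*(-581)/(-3822372) = 3533109*(1/4419551) + 2905*(-1/3822372) = 3533109/4419551 - 2905/3822372 = 13492018118893/16893167994972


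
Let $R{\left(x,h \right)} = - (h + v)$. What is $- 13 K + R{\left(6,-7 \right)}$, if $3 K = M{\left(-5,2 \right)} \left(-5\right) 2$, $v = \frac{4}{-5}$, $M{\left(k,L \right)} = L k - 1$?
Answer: $- \frac{7033}{15} \approx -468.87$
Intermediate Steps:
$M{\left(k,L \right)} = -1 + L k$
$v = - \frac{4}{5}$ ($v = 4 \left(- \frac{1}{5}\right) = - \frac{4}{5} \approx -0.8$)
$R{\left(x,h \right)} = \frac{4}{5} - h$ ($R{\left(x,h \right)} = - (h - \frac{4}{5}) = - (- \frac{4}{5} + h) = \frac{4}{5} - h$)
$K = \frac{110}{3}$ ($K = \frac{\left(-1 + 2 \left(-5\right)\right) \left(-5\right) 2}{3} = \frac{\left(-1 - 10\right) \left(-5\right) 2}{3} = \frac{\left(-11\right) \left(-5\right) 2}{3} = \frac{55 \cdot 2}{3} = \frac{1}{3} \cdot 110 = \frac{110}{3} \approx 36.667$)
$- 13 K + R{\left(6,-7 \right)} = \left(-13\right) \frac{110}{3} + \left(\frac{4}{5} - -7\right) = - \frac{1430}{3} + \left(\frac{4}{5} + 7\right) = - \frac{1430}{3} + \frac{39}{5} = - \frac{7033}{15}$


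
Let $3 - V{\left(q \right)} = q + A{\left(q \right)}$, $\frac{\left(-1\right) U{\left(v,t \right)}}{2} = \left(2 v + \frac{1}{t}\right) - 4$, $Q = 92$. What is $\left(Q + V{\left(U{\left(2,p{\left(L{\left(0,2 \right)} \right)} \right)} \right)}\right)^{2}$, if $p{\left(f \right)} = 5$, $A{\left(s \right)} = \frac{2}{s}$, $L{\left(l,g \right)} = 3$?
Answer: $\frac{252004}{25} \approx 10080.0$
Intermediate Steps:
$U{\left(v,t \right)} = 8 - 4 v - \frac{2}{t}$ ($U{\left(v,t \right)} = - 2 \left(\left(2 v + \frac{1}{t}\right) - 4\right) = - 2 \left(\left(\frac{1}{t} + 2 v\right) - 4\right) = - 2 \left(-4 + \frac{1}{t} + 2 v\right) = 8 - 4 v - \frac{2}{t}$)
$V{\left(q \right)} = 3 - q - \frac{2}{q}$ ($V{\left(q \right)} = 3 - \left(q + \frac{2}{q}\right) = 3 - q - \frac{2}{q}$)
$\left(Q + V{\left(U{\left(2,p{\left(L{\left(0,2 \right)} \right)} \right)} \right)}\right)^{2} = \left(92 - \left(5 - 8 - \frac{2}{5} + \frac{2}{8 - 8 - \frac{2}{5}}\right)\right)^{2} = \left(92 - \left(-3 - \frac{2}{5} + \frac{2}{8 - 8 - \frac{2}{5}}\right)\right)^{2} = \left(92 - \left(- \frac{17}{5} + \frac{2}{8 - 8 - \frac{2}{5}}\right)\right)^{2} = \left(92 - \left(- \frac{17}{5} - 5\right)\right)^{2} = \left(92 + \left(3 + \frac{2}{5} - -5\right)\right)^{2} = \left(92 + \left(3 + \frac{2}{5} + 5\right)\right)^{2} = \left(92 + \frac{42}{5}\right)^{2} = \left(\frac{502}{5}\right)^{2} = \frac{252004}{25}$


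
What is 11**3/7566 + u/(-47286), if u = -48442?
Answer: 71574973/59627646 ≈ 1.2004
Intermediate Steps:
11**3/7566 + u/(-47286) = 11**3/7566 - 48442/(-47286) = 1331*(1/7566) - 48442*(-1/47286) = 1331/7566 + 24221/23643 = 71574973/59627646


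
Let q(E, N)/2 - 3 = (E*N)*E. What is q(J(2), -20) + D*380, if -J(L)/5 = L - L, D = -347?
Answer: -131854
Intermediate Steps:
J(L) = 0 (J(L) = -5*(L - L) = -5*0 = 0)
q(E, N) = 6 + 2*N*E² (q(E, N) = 6 + 2*((E*N)*E) = 6 + 2*(N*E²) = 6 + 2*N*E²)
q(J(2), -20) + D*380 = (6 + 2*(-20)*0²) - 347*380 = (6 + 2*(-20)*0) - 131860 = (6 + 0) - 131860 = 6 - 131860 = -131854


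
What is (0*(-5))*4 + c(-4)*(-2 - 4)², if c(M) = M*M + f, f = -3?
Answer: 468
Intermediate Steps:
c(M) = -3 + M² (c(M) = M*M - 3 = M² - 3 = -3 + M²)
(0*(-5))*4 + c(-4)*(-2 - 4)² = (0*(-5))*4 + (-3 + (-4)²)*(-2 - 4)² = 0*4 + (-3 + 16)*(-6)² = 0 + 13*36 = 0 + 468 = 468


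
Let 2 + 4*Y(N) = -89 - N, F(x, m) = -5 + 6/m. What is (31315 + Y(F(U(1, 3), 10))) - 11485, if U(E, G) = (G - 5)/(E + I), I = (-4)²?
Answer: 396167/20 ≈ 19808.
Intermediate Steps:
I = 16
U(E, G) = (-5 + G)/(16 + E) (U(E, G) = (G - 5)/(E + 16) = (-5 + G)/(16 + E))
Y(N) = -91/4 - N/4 (Y(N) = -½ + (-89 - N)/4 = -½ + (-89/4 - N/4) = -91/4 - N/4)
(31315 + Y(F(U(1, 3), 10))) - 11485 = (31315 + (-91/4 - (-5 + 6/10)/4)) - 11485 = (31315 + (-91/4 - (-5 + 6*(⅒))/4)) - 11485 = (31315 + (-91/4 - (-5 + ⅗)/4)) - 11485 = (31315 + (-91/4 - ¼*(-22/5))) - 11485 = (31315 + (-91/4 + 11/10)) - 11485 = (31315 - 433/20) - 11485 = 625867/20 - 11485 = 396167/20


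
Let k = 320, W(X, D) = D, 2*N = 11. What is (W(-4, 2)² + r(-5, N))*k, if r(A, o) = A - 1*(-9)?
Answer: 2560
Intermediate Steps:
N = 11/2 (N = (½)*11 = 11/2 ≈ 5.5000)
r(A, o) = 9 + A (r(A, o) = A + 9 = 9 + A)
(W(-4, 2)² + r(-5, N))*k = (2² + (9 - 5))*320 = (4 + 4)*320 = 8*320 = 2560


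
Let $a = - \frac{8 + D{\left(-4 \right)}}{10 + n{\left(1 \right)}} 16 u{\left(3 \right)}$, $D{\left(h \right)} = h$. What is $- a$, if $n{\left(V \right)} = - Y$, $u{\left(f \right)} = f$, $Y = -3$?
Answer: $\frac{192}{13} \approx 14.769$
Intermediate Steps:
$n{\left(V \right)} = 3$ ($n{\left(V \right)} = \left(-1\right) \left(-3\right) = 3$)
$a = - \frac{192}{13}$ ($a = - \frac{8 - 4}{10 + 3} \cdot 16 \cdot 3 = - \frac{4}{13} \cdot 16 \cdot 3 = - \frac{64 \cdot 3}{13} = \left(-1\right) \frac{192}{13} = - \frac{192}{13} \approx -14.769$)
$- a = \left(-1\right) \left(- \frac{192}{13}\right) = \frac{192}{13}$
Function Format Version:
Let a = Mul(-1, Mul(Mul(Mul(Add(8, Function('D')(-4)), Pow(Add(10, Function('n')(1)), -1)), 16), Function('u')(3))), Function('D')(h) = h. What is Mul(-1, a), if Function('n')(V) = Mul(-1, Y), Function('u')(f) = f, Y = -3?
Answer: Rational(192, 13) ≈ 14.769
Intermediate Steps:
Function('n')(V) = 3 (Function('n')(V) = Mul(-1, -3) = 3)
a = Rational(-192, 13) (a = Mul(-1, Mul(Mul(Mul(Add(8, -4), Pow(Add(10, 3), -1)), 16), 3)) = Mul(-1, Mul(Mul(Mul(4, Pow(13, -1)), 16), 3)) = Mul(-1, Mul(Mul(Mul(4, Rational(1, 13)), 16), 3)) = Mul(-1, Mul(Mul(Rational(4, 13), 16), 3)) = Mul(-1, Mul(Rational(64, 13), 3)) = Mul(-1, Rational(192, 13)) = Rational(-192, 13) ≈ -14.769)
Mul(-1, a) = Mul(-1, Rational(-192, 13)) = Rational(192, 13)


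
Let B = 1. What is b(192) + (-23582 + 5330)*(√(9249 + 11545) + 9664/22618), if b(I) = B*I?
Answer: -86022336/11309 - 18252*√20794 ≈ -2.6396e+6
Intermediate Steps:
b(I) = I (b(I) = 1*I = I)
b(192) + (-23582 + 5330)*(√(9249 + 11545) + 9664/22618) = 192 + (-23582 + 5330)*(√(9249 + 11545) + 9664/22618) = 192 - 18252*(√20794 + 9664*(1/22618)) = 192 - 18252*(√20794 + 4832/11309) = 192 - 18252*(4832/11309 + √20794) = 192 + (-88193664/11309 - 18252*√20794) = -86022336/11309 - 18252*√20794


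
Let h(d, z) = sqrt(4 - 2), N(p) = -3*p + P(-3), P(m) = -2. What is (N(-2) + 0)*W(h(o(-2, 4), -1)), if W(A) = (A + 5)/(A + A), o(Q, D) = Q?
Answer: 2 + 5*sqrt(2) ≈ 9.0711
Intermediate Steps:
N(p) = -2 - 3*p (N(p) = -3*p - 2 = -2 - 3*p)
h(d, z) = sqrt(2)
W(A) = (5 + A)/(2*A) (W(A) = (5 + A)/((2*A)) = (5 + A)*(1/(2*A)) = (5 + A)/(2*A))
(N(-2) + 0)*W(h(o(-2, 4), -1)) = ((-2 - 3*(-2)) + 0)*((5 + sqrt(2))/(2*(sqrt(2)))) = ((-2 + 6) + 0)*((sqrt(2)/2)*(5 + sqrt(2))/2) = (4 + 0)*(sqrt(2)*(5 + sqrt(2))/4) = 4*(sqrt(2)*(5 + sqrt(2))/4) = sqrt(2)*(5 + sqrt(2))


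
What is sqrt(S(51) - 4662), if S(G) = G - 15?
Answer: 3*I*sqrt(514) ≈ 68.015*I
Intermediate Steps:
S(G) = -15 + G
sqrt(S(51) - 4662) = sqrt((-15 + 51) - 4662) = sqrt(36 - 4662) = sqrt(-4626) = 3*I*sqrt(514)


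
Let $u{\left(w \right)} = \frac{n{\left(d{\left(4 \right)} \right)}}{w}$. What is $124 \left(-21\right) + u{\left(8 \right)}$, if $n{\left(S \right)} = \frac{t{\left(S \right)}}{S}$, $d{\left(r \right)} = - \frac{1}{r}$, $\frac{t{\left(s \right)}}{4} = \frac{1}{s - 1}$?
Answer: $- \frac{13012}{5} \approx -2602.4$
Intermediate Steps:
$t{\left(s \right)} = \frac{4}{-1 + s}$ ($t{\left(s \right)} = \frac{4}{s - 1} = \frac{4}{-1 + s}$)
$n{\left(S \right)} = \frac{4}{S \left(-1 + S\right)}$ ($n{\left(S \right)} = \frac{4 \frac{1}{-1 + S}}{S} = \frac{4}{S \left(-1 + S\right)}$)
$u{\left(w \right)} = \frac{64}{5 w}$ ($u{\left(w \right)} = \frac{4 \frac{1}{\left(-1\right) \frac{1}{4}} \frac{1}{-1 - \frac{1}{4}}}{w} = \frac{4 \frac{1}{- \frac{1}{4}} \frac{1}{-1 - \frac{1}{4}}}{w} = \frac{4 \left(-4\right) \frac{1}{- \frac{5}{4}}}{w} = \frac{4 \left(-4\right) \left(- \frac{4}{5}\right)}{w} = \frac{64}{5 w}$)
$124 \left(-21\right) + u{\left(8 \right)} = 124 \left(-21\right) + \frac{64}{5 \cdot 8} = -2604 + \frac{64}{5} \cdot \frac{1}{8} = -2604 + \frac{8}{5} = - \frac{13012}{5}$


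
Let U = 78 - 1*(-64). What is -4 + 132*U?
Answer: 18740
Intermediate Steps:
U = 142 (U = 78 + 64 = 142)
-4 + 132*U = -4 + 132*142 = -4 + 18744 = 18740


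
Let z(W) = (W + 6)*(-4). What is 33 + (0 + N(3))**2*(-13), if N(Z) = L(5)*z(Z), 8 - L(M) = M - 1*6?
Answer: -1364655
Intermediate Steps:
z(W) = -24 - 4*W (z(W) = (6 + W)*(-4) = -24 - 4*W)
L(M) = 14 - M (L(M) = 8 - (M - 1*6) = 8 - (M - 6) = 8 - (-6 + M) = 8 + (6 - M) = 14 - M)
N(Z) = -216 - 36*Z (N(Z) = (14 - 1*5)*(-24 - 4*Z) = (14 - 5)*(-24 - 4*Z) = 9*(-24 - 4*Z) = -216 - 36*Z)
33 + (0 + N(3))**2*(-13) = 33 + (0 + (-216 - 36*3))**2*(-13) = 33 + (0 + (-216 - 108))**2*(-13) = 33 + (0 - 324)**2*(-13) = 33 + (-324)**2*(-13) = 33 + 104976*(-13) = 33 - 1364688 = -1364655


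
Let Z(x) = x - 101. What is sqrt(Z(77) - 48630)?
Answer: 3*I*sqrt(5406) ≈ 220.58*I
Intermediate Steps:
Z(x) = -101 + x
sqrt(Z(77) - 48630) = sqrt((-101 + 77) - 48630) = sqrt(-24 - 48630) = sqrt(-48654) = 3*I*sqrt(5406)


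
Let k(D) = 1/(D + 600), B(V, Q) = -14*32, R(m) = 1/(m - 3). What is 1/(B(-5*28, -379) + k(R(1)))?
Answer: -1199/537150 ≈ -0.0022321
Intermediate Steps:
R(m) = 1/(-3 + m)
B(V, Q) = -448
k(D) = 1/(600 + D)
1/(B(-5*28, -379) + k(R(1))) = 1/(-448 + 1/(600 + 1/(-3 + 1))) = 1/(-448 + 1/(600 + 1/(-2))) = 1/(-448 + 1/(600 - 1/2)) = 1/(-448 + 1/(1199/2)) = 1/(-448 + 2/1199) = 1/(-537150/1199) = -1199/537150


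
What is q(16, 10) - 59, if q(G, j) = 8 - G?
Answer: -67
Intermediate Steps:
q(16, 10) - 59 = (8 - 1*16) - 59 = (8 - 16) - 59 = -8 - 59 = -67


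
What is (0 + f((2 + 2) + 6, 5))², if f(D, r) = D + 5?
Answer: 225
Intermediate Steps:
f(D, r) = 5 + D
(0 + f((2 + 2) + 6, 5))² = (0 + (5 + ((2 + 2) + 6)))² = (0 + (5 + (4 + 6)))² = (0 + (5 + 10))² = (0 + 15)² = 15² = 225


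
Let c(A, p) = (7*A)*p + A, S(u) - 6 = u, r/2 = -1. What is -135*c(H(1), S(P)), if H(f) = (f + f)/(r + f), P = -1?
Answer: 9720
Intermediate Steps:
r = -2 (r = 2*(-1) = -2)
H(f) = 2*f/(-2 + f) (H(f) = (f + f)/(-2 + f) = (2*f)/(-2 + f) = 2*f/(-2 + f))
S(u) = 6 + u
c(A, p) = A + 7*A*p (c(A, p) = 7*A*p + A = A + 7*A*p)
-135*c(H(1), S(P)) = -135*2*1/(-2 + 1)*(1 + 7*(6 - 1)) = -135*2*1/(-1)*(1 + 7*5) = -135*2*1*(-1)*(1 + 35) = -(-270)*36 = -135*(-72) = 9720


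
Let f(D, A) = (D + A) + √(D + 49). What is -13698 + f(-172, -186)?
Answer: -14056 + I*√123 ≈ -14056.0 + 11.091*I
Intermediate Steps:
f(D, A) = A + D + √(49 + D) (f(D, A) = (A + D) + √(49 + D) = A + D + √(49 + D))
-13698 + f(-172, -186) = -13698 + (-186 - 172 + √(49 - 172)) = -13698 + (-186 - 172 + √(-123)) = -13698 + (-186 - 172 + I*√123) = -13698 + (-358 + I*√123) = -14056 + I*√123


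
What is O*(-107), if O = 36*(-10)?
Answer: 38520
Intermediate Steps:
O = -360
O*(-107) = -360*(-107) = 38520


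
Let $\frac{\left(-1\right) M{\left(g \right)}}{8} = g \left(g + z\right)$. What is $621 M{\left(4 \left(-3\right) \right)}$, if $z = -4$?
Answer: $-953856$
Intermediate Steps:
$M{\left(g \right)} = - 8 g \left(-4 + g\right)$ ($M{\left(g \right)} = - 8 g \left(g - 4\right) = - 8 g \left(-4 + g\right)$)
$621 M{\left(4 \left(-3\right) \right)} = 621 \cdot 8 \cdot 4 \left(-3\right) \left(4 - 4 \left(-3\right)\right) = 621 \cdot 8 \left(-12\right) \left(4 - -12\right) = 621 \cdot 8 \left(-12\right) \left(4 + 12\right) = 621 \cdot 8 \left(-12\right) 16 = 621 \left(-1536\right) = -953856$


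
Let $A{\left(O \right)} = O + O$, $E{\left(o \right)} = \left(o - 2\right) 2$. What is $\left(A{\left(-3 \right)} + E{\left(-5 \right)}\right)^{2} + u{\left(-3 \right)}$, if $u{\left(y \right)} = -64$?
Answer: $336$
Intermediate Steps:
$E{\left(o \right)} = -4 + 2 o$ ($E{\left(o \right)} = \left(-2 + o\right) 2 = -4 + 2 o$)
$A{\left(O \right)} = 2 O$
$\left(A{\left(-3 \right)} + E{\left(-5 \right)}\right)^{2} + u{\left(-3 \right)} = \left(2 \left(-3\right) + \left(-4 + 2 \left(-5\right)\right)\right)^{2} - 64 = \left(-6 - 14\right)^{2} - 64 = \left(-20\right)^{2} - 64 = 400 - 64 = 336$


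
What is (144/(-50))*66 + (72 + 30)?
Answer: -2202/25 ≈ -88.080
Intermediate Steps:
(144/(-50))*66 + (72 + 30) = (144*(-1/50))*66 + 102 = -72/25*66 + 102 = -4752/25 + 102 = -2202/25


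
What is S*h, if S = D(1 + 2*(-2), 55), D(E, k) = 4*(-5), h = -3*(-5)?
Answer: -300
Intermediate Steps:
h = 15
D(E, k) = -20
S = -20
S*h = -20*15 = -300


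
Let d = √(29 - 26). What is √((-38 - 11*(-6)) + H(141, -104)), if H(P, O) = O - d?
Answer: √(-76 - √3) ≈ 8.8166*I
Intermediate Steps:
d = √3 ≈ 1.7320
H(P, O) = O - √3
√((-38 - 11*(-6)) + H(141, -104)) = √((-38 - 11*(-6)) + (-104 - √3)) = √((-38 + 66) + (-104 - √3)) = √(28 + (-104 - √3)) = √(-76 - √3)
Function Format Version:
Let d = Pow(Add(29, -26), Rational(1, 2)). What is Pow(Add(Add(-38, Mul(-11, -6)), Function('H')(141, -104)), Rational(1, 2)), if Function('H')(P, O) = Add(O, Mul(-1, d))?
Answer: Pow(Add(-76, Mul(-1, Pow(3, Rational(1, 2)))), Rational(1, 2)) ≈ Mul(8.8166, I)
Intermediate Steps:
d = Pow(3, Rational(1, 2)) ≈ 1.7320
Function('H')(P, O) = Add(O, Mul(-1, Pow(3, Rational(1, 2))))
Pow(Add(Add(-38, Mul(-11, -6)), Function('H')(141, -104)), Rational(1, 2)) = Pow(Add(Add(-38, Mul(-11, -6)), Add(-104, Mul(-1, Pow(3, Rational(1, 2))))), Rational(1, 2)) = Pow(Add(Add(-38, 66), Add(-104, Mul(-1, Pow(3, Rational(1, 2))))), Rational(1, 2)) = Pow(Add(28, Add(-104, Mul(-1, Pow(3, Rational(1, 2))))), Rational(1, 2)) = Pow(Add(-76, Mul(-1, Pow(3, Rational(1, 2)))), Rational(1, 2))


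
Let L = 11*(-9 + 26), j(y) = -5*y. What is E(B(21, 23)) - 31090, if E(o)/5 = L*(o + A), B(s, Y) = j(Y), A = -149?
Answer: -277930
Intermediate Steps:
B(s, Y) = -5*Y
L = 187 (L = 11*17 = 187)
E(o) = -139315 + 935*o (E(o) = 5*(187*(o - 149)) = 5*(187*(-149 + o)) = 5*(-27863 + 187*o) = -139315 + 935*o)
E(B(21, 23)) - 31090 = (-139315 + 935*(-5*23)) - 31090 = (-139315 + 935*(-115)) - 31090 = (-139315 - 107525) - 31090 = -246840 - 31090 = -277930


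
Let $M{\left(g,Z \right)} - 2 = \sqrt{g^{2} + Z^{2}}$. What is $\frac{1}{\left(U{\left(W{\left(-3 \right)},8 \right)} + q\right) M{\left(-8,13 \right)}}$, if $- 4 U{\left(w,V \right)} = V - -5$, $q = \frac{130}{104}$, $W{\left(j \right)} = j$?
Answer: $\frac{1}{229} - \frac{\sqrt{233}}{458} \approx -0.028961$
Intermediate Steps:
$q = \frac{5}{4}$ ($q = 130 \cdot \frac{1}{104} = \frac{5}{4} \approx 1.25$)
$M{\left(g,Z \right)} = 2 + \sqrt{Z^{2} + g^{2}}$ ($M{\left(g,Z \right)} = 2 + \sqrt{g^{2} + Z^{2}} = 2 + \sqrt{Z^{2} + g^{2}}$)
$U{\left(w,V \right)} = - \frac{5}{4} - \frac{V}{4}$ ($U{\left(w,V \right)} = - \frac{V - -5}{4} = - \frac{V + 5}{4} = - \frac{5 + V}{4} = - \frac{5}{4} - \frac{V}{4}$)
$\frac{1}{\left(U{\left(W{\left(-3 \right)},8 \right)} + q\right) M{\left(-8,13 \right)}} = \frac{1}{\left(\left(- \frac{5}{4} - 2\right) + \frac{5}{4}\right) \left(2 + \sqrt{13^{2} + \left(-8\right)^{2}}\right)} = \frac{1}{\left(\left(- \frac{5}{4} - 2\right) + \frac{5}{4}\right) \left(2 + \sqrt{169 + 64}\right)} = \frac{1}{\left(- \frac{13}{4} + \frac{5}{4}\right) \left(2 + \sqrt{233}\right)} = \frac{1}{\left(-2\right) \left(2 + \sqrt{233}\right)} = \frac{1}{-4 - 2 \sqrt{233}}$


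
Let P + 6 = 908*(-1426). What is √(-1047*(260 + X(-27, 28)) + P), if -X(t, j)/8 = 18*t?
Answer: I*√5637770 ≈ 2374.4*I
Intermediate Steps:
X(t, j) = -144*t
P = -1294814 (P = -6 + 908*(-1426) = -6 - 1294808 = -1294814)
√(-1047*(260 + X(-27, 28)) + P) = √(-1047*(260 - 144*(-27)) - 1294814) = √(-1047*(260 + 3888) - 1294814) = √(-1047*4148 - 1294814) = √(-4342956 - 1294814) = √(-5637770) = I*√5637770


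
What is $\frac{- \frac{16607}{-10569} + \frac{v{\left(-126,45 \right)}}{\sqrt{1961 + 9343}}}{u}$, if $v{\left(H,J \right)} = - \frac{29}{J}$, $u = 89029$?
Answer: $\frac{16607}{940947501} - \frac{29 \sqrt{314}}{7547878620} \approx 1.7581 \cdot 10^{-5}$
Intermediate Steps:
$\frac{- \frac{16607}{-10569} + \frac{v{\left(-126,45 \right)}}{\sqrt{1961 + 9343}}}{u} = \frac{- \frac{16607}{-10569} + \frac{\left(-29\right) \frac{1}{45}}{\sqrt{1961 + 9343}}}{89029} = \left(\left(-16607\right) \left(- \frac{1}{10569}\right) + \frac{\left(-29\right) \frac{1}{45}}{\sqrt{11304}}\right) \frac{1}{89029} = \left(\frac{16607}{10569} - \frac{29}{45 \cdot 6 \sqrt{314}}\right) \frac{1}{89029} = \left(\frac{16607}{10569} - \frac{29 \frac{\sqrt{314}}{1884}}{45}\right) \frac{1}{89029} = \left(\frac{16607}{10569} - \frac{29 \sqrt{314}}{84780}\right) \frac{1}{89029} = \frac{16607}{940947501} - \frac{29 \sqrt{314}}{7547878620}$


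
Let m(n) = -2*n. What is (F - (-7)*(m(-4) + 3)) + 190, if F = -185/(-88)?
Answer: 23681/88 ≈ 269.10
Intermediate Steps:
F = 185/88 (F = -185*(-1/88) = 185/88 ≈ 2.1023)
(F - (-7)*(m(-4) + 3)) + 190 = (185/88 - (-7)*(-2*(-4) + 3)) + 190 = (185/88 - (-7)*(8 + 3)) + 190 = (185/88 - (-7)*11) + 190 = (185/88 - 1*(-77)) + 190 = (185/88 + 77) + 190 = 6961/88 + 190 = 23681/88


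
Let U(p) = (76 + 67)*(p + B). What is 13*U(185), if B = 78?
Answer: 488917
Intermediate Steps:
U(p) = 11154 + 143*p (U(p) = (76 + 67)*(p + 78) = 143*(78 + p) = 11154 + 143*p)
13*U(185) = 13*(11154 + 143*185) = 13*(11154 + 26455) = 13*37609 = 488917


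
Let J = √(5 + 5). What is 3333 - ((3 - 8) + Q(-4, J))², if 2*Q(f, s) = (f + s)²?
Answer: 3109 + 64*√10 ≈ 3311.4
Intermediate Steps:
J = √10 ≈ 3.1623
Q(f, s) = (f + s)²/2
3333 - ((3 - 8) + Q(-4, J))² = 3333 - ((3 - 8) + (-4 + √10)²/2)² = 3333 - (-5 + (-4 + √10)²/2)²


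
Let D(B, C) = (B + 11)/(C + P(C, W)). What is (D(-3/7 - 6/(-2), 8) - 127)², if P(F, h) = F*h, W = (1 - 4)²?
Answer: 201782025/12544 ≈ 16086.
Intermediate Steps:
W = 9 (W = (-3)² = 9)
D(B, C) = (11 + B)/(10*C) (D(B, C) = (B + 11)/(C + C*9) = (11 + B)/(C + 9*C) = (11 + B)/((10*C)) = (11 + B)*(1/(10*C)) = (11 + B)/(10*C))
(D(-3/7 - 6/(-2), 8) - 127)² = ((⅒)*(11 + (-3/7 - 6/(-2)))/8 - 127)² = ((⅒)*(⅛)*(11 + (-3*⅐ - 6*(-½))) - 127)² = ((⅒)*(⅛)*(11 + (-3/7 + 3)) - 127)² = ((⅒)*(⅛)*(11 + 18/7) - 127)² = ((⅒)*(⅛)*(95/7) - 127)² = (19/112 - 127)² = (-14205/112)² = 201782025/12544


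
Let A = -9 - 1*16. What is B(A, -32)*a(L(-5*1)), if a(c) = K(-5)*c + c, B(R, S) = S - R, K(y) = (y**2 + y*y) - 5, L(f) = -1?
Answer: 322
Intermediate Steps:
K(y) = -5 + 2*y**2 (K(y) = (y**2 + y**2) - 5 = 2*y**2 - 5 = -5 + 2*y**2)
A = -25 (A = -9 - 16 = -25)
a(c) = 46*c (a(c) = (-5 + 2*(-5)**2)*c + c = (-5 + 2*25)*c + c = (-5 + 50)*c + c = 45*c + c = 46*c)
B(A, -32)*a(L(-5*1)) = (-32 - 1*(-25))*(46*(-1)) = (-32 + 25)*(-46) = -7*(-46) = 322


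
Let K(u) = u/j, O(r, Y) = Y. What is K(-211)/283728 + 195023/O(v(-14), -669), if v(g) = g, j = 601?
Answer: -3695047230367/12675359248 ≈ -291.51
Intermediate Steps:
K(u) = u/601
K(-211)/283728 + 195023/O(v(-14), -669) = ((1/601)*(-211))/283728 + 195023/(-669) = -211/601*1/283728 + 195023*(-1/669) = -211/170520528 - 195023/669 = -3695047230367/12675359248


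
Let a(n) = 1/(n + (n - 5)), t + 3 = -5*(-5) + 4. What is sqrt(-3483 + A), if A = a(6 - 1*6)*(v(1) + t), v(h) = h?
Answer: 3*I*sqrt(9690)/5 ≈ 59.063*I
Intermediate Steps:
t = 26 (t = -3 + (-5*(-5) + 4) = -3 + (25 + 4) = -3 + 29 = 26)
a(n) = 1/(-5 + 2*n) (a(n) = 1/(n + (-5 + n)) = 1/(-5 + 2*n))
A = -27/5 (A = (1 + 26)/(-5 + 2*(6 - 1*6)) = 27/(-5 + 2*(6 - 6)) = 27/(-5 + 2*0) = 27/(-5 + 0) = 27/(-5) = -1/5*27 = -27/5 ≈ -5.4000)
sqrt(-3483 + A) = sqrt(-3483 - 27/5) = sqrt(-17442/5) = 3*I*sqrt(9690)/5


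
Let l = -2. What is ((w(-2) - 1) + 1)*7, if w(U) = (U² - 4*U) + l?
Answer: 70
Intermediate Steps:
w(U) = -2 + U² - 4*U (w(U) = (U² - 4*U) - 2 = -2 + U² - 4*U)
((w(-2) - 1) + 1)*7 = (((-2 + (-2)² - 4*(-2)) - 1) + 1)*7 = (((-2 + 4 + 8) - 1) + 1)*7 = ((10 - 1) + 1)*7 = (9 + 1)*7 = 10*7 = 70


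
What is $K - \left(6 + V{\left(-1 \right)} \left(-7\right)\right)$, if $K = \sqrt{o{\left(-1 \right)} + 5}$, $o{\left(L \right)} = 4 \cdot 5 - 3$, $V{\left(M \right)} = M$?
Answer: $-13 + \sqrt{22} \approx -8.3096$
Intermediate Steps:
$o{\left(L \right)} = 17$ ($o{\left(L \right)} = 20 - 3 = 17$)
$K = \sqrt{22}$ ($K = \sqrt{17 + 5} = \sqrt{22} \approx 4.6904$)
$K - \left(6 + V{\left(-1 \right)} \left(-7\right)\right) = \sqrt{22} - \left(6 - -7\right) = \sqrt{22} - \left(6 + 7\right) = \sqrt{22} - 13 = -13 + \sqrt{22}$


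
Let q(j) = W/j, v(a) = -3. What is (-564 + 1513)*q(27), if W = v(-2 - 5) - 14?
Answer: -16133/27 ≈ -597.52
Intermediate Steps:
W = -17 (W = -3 - 14 = -17)
q(j) = -17/j
(-564 + 1513)*q(27) = (-564 + 1513)*(-17/27) = 949*(-17*1/27) = 949*(-17/27) = -16133/27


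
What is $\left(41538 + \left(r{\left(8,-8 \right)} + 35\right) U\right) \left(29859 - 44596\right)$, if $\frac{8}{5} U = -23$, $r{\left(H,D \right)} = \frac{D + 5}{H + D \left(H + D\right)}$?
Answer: $- \frac{38707865249}{64} \approx -6.0481 \cdot 10^{8}$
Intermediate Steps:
$r{\left(H,D \right)} = \frac{5 + D}{H + D \left(D + H\right)}$
$U = - \frac{115}{8}$ ($U = \frac{5}{8} \left(-23\right) = - \frac{115}{8} \approx -14.375$)
$\left(41538 + \left(r{\left(8,-8 \right)} + 35\right) U\right) \left(29859 - 44596\right) = \left(41538 + \left(\frac{5 - 8}{8 + \left(-8\right)^{2} - 64} + 35\right) \left(- \frac{115}{8}\right)\right) \left(29859 - 44596\right) = \left(41538 + \left(\frac{1}{8 + 64 - 64} \left(-3\right) + 35\right) \left(- \frac{115}{8}\right)\right) \left(-14737\right) = \left(41538 + \left(\frac{1}{8} \left(-3\right) + 35\right) \left(- \frac{115}{8}\right)\right) \left(-14737\right) = \left(41538 + \left(- \frac{3}{8} + 35\right) \left(- \frac{115}{8}\right)\right) \left(-14737\right) = \left(41538 + \frac{277}{8} \left(- \frac{115}{8}\right)\right) \left(-14737\right) = \left(41538 - \frac{31855}{64}\right) \left(-14737\right) = \frac{2626577}{64} \left(-14737\right) = - \frac{38707865249}{64}$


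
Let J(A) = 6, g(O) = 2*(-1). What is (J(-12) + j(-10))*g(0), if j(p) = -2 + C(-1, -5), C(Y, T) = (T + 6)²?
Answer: -10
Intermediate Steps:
g(O) = -2
C(Y, T) = (6 + T)²
j(p) = -1 (j(p) = -2 + (6 - 5)² = -2 + 1² = -2 + 1 = -1)
(J(-12) + j(-10))*g(0) = (6 - 1)*(-2) = 5*(-2) = -10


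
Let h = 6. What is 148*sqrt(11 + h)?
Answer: 148*sqrt(17) ≈ 610.22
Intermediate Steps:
148*sqrt(11 + h) = 148*sqrt(11 + 6) = 148*sqrt(17)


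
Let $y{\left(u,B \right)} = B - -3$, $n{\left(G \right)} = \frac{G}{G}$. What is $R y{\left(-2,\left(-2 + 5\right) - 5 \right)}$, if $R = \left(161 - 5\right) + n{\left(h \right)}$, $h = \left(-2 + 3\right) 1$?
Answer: $157$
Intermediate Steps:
$h = 1$ ($h = 1 \cdot 1 = 1$)
$n{\left(G \right)} = 1$
$y{\left(u,B \right)} = 3 + B$ ($y{\left(u,B \right)} = B + 3 = 3 + B$)
$R = 157$ ($R = \left(161 - 5\right) + 1 = 156 + 1 = 157$)
$R y{\left(-2,\left(-2 + 5\right) - 5 \right)} = 157 \left(3 + \left(\left(-2 + 5\right) - 5\right)\right) = 157 \left(3 + \left(3 - 5\right)\right) = 157 \left(3 - 2\right) = 157 \cdot 1 = 157$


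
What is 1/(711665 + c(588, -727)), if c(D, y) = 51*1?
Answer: 1/711716 ≈ 1.4051e-6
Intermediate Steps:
c(D, y) = 51
1/(711665 + c(588, -727)) = 1/(711665 + 51) = 1/711716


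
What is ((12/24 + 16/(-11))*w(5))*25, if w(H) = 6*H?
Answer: -7875/11 ≈ -715.91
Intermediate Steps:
((12/24 + 16/(-11))*w(5))*25 = ((12/24 + 16/(-11))*(6*5))*25 = ((12*(1/24) + 16*(-1/11))*30)*25 = ((½ - 16/11)*30)*25 = -21/22*30*25 = -315/11*25 = -7875/11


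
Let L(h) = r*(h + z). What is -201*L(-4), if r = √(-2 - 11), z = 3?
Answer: 201*I*√13 ≈ 724.72*I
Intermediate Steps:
r = I*√13 (r = √(-13) = I*√13 ≈ 3.6056*I)
L(h) = I*√13*(3 + h) (L(h) = (I*√13)*(h + 3) = (I*√13)*(3 + h) = I*√13*(3 + h))
-201*L(-4) = -201*I*√13*(3 - 4) = -201*I*√13*(-1) = -(-201)*I*√13 = 201*I*√13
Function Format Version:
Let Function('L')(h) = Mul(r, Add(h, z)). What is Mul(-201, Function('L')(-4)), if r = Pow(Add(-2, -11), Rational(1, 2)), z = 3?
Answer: Mul(201, I, Pow(13, Rational(1, 2))) ≈ Mul(724.72, I)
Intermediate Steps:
r = Mul(I, Pow(13, Rational(1, 2))) (r = Pow(-13, Rational(1, 2)) = Mul(I, Pow(13, Rational(1, 2))) ≈ Mul(3.6056, I))
Function('L')(h) = Mul(I, Pow(13, Rational(1, 2)), Add(3, h)) (Function('L')(h) = Mul(Mul(I, Pow(13, Rational(1, 2))), Add(h, 3)) = Mul(Mul(I, Pow(13, Rational(1, 2))), Add(3, h)) = Mul(I, Pow(13, Rational(1, 2)), Add(3, h)))
Mul(-201, Function('L')(-4)) = Mul(-201, Mul(I, Pow(13, Rational(1, 2)), Add(3, -4))) = Mul(-201, Mul(I, Pow(13, Rational(1, 2)), -1)) = Mul(-201, Mul(-1, I, Pow(13, Rational(1, 2)))) = Mul(201, I, Pow(13, Rational(1, 2)))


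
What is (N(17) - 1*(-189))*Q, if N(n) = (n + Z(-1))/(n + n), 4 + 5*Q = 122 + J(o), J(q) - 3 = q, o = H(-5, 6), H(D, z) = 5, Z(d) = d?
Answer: 405846/85 ≈ 4774.7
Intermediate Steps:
o = 5
J(q) = 3 + q
Q = 126/5 (Q = -⅘ + (122 + (3 + 5))/5 = -⅘ + (122 + 8)/5 = -⅘ + (⅕)*130 = -⅘ + 26 = 126/5 ≈ 25.200)
N(n) = (-1 + n)/(2*n) (N(n) = (n - 1)/(n + n) = (-1 + n)/((2*n)) = (-1 + n)*(1/(2*n)) = (-1 + n)/(2*n))
(N(17) - 1*(-189))*Q = ((½)*(-1 + 17)/17 - 1*(-189))*(126/5) = ((½)*(1/17)*16 + 189)*(126/5) = (8/17 + 189)*(126/5) = (3221/17)*(126/5) = 405846/85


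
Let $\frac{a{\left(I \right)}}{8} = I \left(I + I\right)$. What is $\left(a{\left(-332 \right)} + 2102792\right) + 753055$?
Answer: $4619431$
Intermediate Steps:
$a{\left(I \right)} = 16 I^{2}$ ($a{\left(I \right)} = 8 I \left(I + I\right) = 8 I 2 I = 8 \cdot 2 I^{2} = 16 I^{2}$)
$\left(a{\left(-332 \right)} + 2102792\right) + 753055 = \left(16 \left(-332\right)^{2} + 2102792\right) + 753055 = \left(16 \cdot 110224 + 2102792\right) + 753055 = \left(1763584 + 2102792\right) + 753055 = 3866376 + 753055 = 4619431$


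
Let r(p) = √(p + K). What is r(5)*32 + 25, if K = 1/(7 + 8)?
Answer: 25 + 64*√285/15 ≈ 97.030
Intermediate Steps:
K = 1/15 ≈ 0.066667
r(p) = √(1/15 + p) (r(p) = √(p + 1/15) = √(1/15 + p))
r(5)*32 + 25 = (√(15 + 225*5)/15)*32 + 25 = (√(15 + 1125)/15)*32 + 25 = (√1140/15)*32 + 25 = ((2*√285)/15)*32 + 25 = (2*√285/15)*32 + 25 = 64*√285/15 + 25 = 25 + 64*√285/15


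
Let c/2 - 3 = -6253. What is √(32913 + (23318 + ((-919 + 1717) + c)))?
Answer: √44529 ≈ 211.02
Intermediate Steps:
c = -12500 (c = 6 + 2*(-6253) = 6 - 12506 = -12500)
√(32913 + (23318 + ((-919 + 1717) + c))) = √(32913 + (23318 + ((-919 + 1717) - 12500))) = √(32913 + (23318 + (798 - 12500))) = √(32913 + (23318 - 11702)) = √(32913 + 11616) = √44529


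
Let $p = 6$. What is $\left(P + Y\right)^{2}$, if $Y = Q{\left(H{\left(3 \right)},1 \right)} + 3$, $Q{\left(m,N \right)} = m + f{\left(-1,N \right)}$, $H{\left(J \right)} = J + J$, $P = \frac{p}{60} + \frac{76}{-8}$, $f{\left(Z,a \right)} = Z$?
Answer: $\frac{49}{25} \approx 1.96$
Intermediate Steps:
$P = - \frac{47}{5}$ ($P = \frac{6}{60} + \frac{76}{-8} = 6 \cdot \frac{1}{60} + 76 \left(- \frac{1}{8}\right) = \frac{1}{10} - \frac{19}{2} = - \frac{47}{5} \approx -9.4$)
$H{\left(J \right)} = 2 J$
$Q{\left(m,N \right)} = -1 + m$ ($Q{\left(m,N \right)} = m - 1 = -1 + m$)
$Y = 8$ ($Y = \left(-1 + 2 \cdot 3\right) + 3 = \left(-1 + 6\right) + 3 = 5 + 3 = 8$)
$\left(P + Y\right)^{2} = \left(- \frac{47}{5} + 8\right)^{2} = \left(- \frac{7}{5}\right)^{2} = \frac{49}{25}$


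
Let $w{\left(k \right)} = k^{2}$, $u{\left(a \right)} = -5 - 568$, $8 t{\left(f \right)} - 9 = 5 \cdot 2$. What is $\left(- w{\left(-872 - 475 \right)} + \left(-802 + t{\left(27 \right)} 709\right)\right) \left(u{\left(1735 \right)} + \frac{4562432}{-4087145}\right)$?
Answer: $\frac{34043480658380189}{32697160} \approx 1.0412 \cdot 10^{9}$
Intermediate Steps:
$t{\left(f \right)} = \frac{19}{8}$ ($t{\left(f \right)} = \frac{9}{8} + \frac{5 \cdot 2}{8} = \frac{9}{8} + \frac{1}{8} \cdot 10 = \frac{9}{8} + \frac{5}{4} = \frac{19}{8}$)
$u{\left(a \right)} = -573$ ($u{\left(a \right)} = -5 - 568 = -573$)
$\left(- w{\left(-872 - 475 \right)} + \left(-802 + t{\left(27 \right)} 709\right)\right) \left(u{\left(1735 \right)} + \frac{4562432}{-4087145}\right) = \left(- \left(-872 - 475\right)^{2} + \left(-802 + \frac{19}{8} \cdot 709\right)\right) \left(-573 + \frac{4562432}{-4087145}\right) = \left(- \left(-872 - 475\right)^{2} + \left(-802 + \frac{13471}{8}\right)\right) \left(-573 + 4562432 \left(- \frac{1}{4087145}\right)\right) = \left(- \left(-1347\right)^{2} + \frac{7055}{8}\right) \left(-573 - \frac{4562432}{4087145}\right) = \left(\left(-1\right) 1814409 + \frac{7055}{8}\right) \left(- \frac{2346496517}{4087145}\right) = \left(-1814409 + \frac{7055}{8}\right) \left(- \frac{2346496517}{4087145}\right) = \left(- \frac{14508217}{8}\right) \left(- \frac{2346496517}{4087145}\right) = \frac{34043480658380189}{32697160}$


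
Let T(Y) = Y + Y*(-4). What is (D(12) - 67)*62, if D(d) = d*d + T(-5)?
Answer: 5704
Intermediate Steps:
T(Y) = -3*Y (T(Y) = Y - 4*Y = -3*Y)
D(d) = 15 + d² (D(d) = d*d - 3*(-5) = d² + 15 = 15 + d²)
(D(12) - 67)*62 = ((15 + 12²) - 67)*62 = ((15 + 144) - 67)*62 = (159 - 67)*62 = 92*62 = 5704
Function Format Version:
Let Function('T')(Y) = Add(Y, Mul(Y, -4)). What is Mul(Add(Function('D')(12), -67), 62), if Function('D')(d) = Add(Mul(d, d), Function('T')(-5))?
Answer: 5704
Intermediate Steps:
Function('T')(Y) = Mul(-3, Y) (Function('T')(Y) = Add(Y, Mul(-4, Y)) = Mul(-3, Y))
Function('D')(d) = Add(15, Pow(d, 2)) (Function('D')(d) = Add(Mul(d, d), Mul(-3, -5)) = Add(Pow(d, 2), 15) = Add(15, Pow(d, 2)))
Mul(Add(Function('D')(12), -67), 62) = Mul(Add(Add(15, Pow(12, 2)), -67), 62) = Mul(Add(Add(15, 144), -67), 62) = Mul(Add(159, -67), 62) = Mul(92, 62) = 5704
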